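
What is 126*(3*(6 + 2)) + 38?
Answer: 3062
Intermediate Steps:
126*(3*(6 + 2)) + 38 = 126*(3*8) + 38 = 126*24 + 38 = 3024 + 38 = 3062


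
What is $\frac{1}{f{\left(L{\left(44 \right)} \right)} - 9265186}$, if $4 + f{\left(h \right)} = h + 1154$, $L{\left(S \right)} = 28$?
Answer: $- \frac{1}{9264008} \approx -1.0794 \cdot 10^{-7}$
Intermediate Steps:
$f{\left(h \right)} = 1150 + h$ ($f{\left(h \right)} = -4 + \left(h + 1154\right) = -4 + \left(1154 + h\right) = 1150 + h$)
$\frac{1}{f{\left(L{\left(44 \right)} \right)} - 9265186} = \frac{1}{\left(1150 + 28\right) - 9265186} = \frac{1}{1178 - 9265186} = \frac{1}{-9264008} = - \frac{1}{9264008}$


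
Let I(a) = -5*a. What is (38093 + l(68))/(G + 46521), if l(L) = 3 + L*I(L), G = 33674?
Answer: 14976/80195 ≈ 0.18674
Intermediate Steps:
l(L) = 3 - 5*L² (l(L) = 3 + L*(-5*L) = 3 - 5*L²)
(38093 + l(68))/(G + 46521) = (38093 + (3 - 5*68²))/(33674 + 46521) = (38093 + (3 - 5*4624))/80195 = (38093 + (3 - 23120))*(1/80195) = (38093 - 23117)*(1/80195) = 14976*(1/80195) = 14976/80195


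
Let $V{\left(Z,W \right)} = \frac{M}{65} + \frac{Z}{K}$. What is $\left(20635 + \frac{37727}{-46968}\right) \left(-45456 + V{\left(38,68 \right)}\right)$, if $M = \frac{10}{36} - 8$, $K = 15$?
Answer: $- \frac{10307981703534467}{10990512} \approx -9.379 \cdot 10^{8}$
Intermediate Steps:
$M = - \frac{139}{18}$ ($M = 10 \cdot \frac{1}{36} - 8 = \frac{5}{18} - 8 = - \frac{139}{18} \approx -7.7222$)
$V{\left(Z,W \right)} = - \frac{139}{1170} + \frac{Z}{15}$ ($V{\left(Z,W \right)} = - \frac{139}{18 \cdot 65} + \frac{Z}{15} = \left(- \frac{139}{18}\right) \frac{1}{65} + Z \frac{1}{15} = - \frac{139}{1170} + \frac{Z}{15}$)
$\left(20635 + \frac{37727}{-46968}\right) \left(-45456 + V{\left(38,68 \right)}\right) = \left(20635 + \frac{37727}{-46968}\right) \left(-45456 + \left(- \frac{139}{1170} + \frac{1}{15} \cdot 38\right)\right) = \left(20635 + 37727 \left(- \frac{1}{46968}\right)\right) \left(-45456 + \left(- \frac{139}{1170} + \frac{38}{15}\right)\right) = \left(20635 - \frac{37727}{46968}\right) \left(-45456 + \frac{565}{234}\right) = \frac{969146953}{46968} \left(- \frac{10636139}{234}\right) = - \frac{10307981703534467}{10990512}$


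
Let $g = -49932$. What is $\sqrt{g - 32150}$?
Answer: $i \sqrt{82082} \approx 286.5 i$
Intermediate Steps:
$\sqrt{g - 32150} = \sqrt{-49932 - 32150} = \sqrt{-82082} = i \sqrt{82082}$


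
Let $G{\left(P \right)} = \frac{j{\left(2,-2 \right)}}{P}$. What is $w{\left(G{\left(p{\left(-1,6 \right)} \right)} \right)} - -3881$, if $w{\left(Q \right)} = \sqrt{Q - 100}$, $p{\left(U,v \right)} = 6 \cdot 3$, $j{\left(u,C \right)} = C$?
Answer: $3881 + \frac{i \sqrt{901}}{3} \approx 3881.0 + 10.006 i$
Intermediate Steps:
$p{\left(U,v \right)} = 18$
$G{\left(P \right)} = - \frac{2}{P}$
$w{\left(Q \right)} = \sqrt{-100 + Q}$
$w{\left(G{\left(p{\left(-1,6 \right)} \right)} \right)} - -3881 = \sqrt{-100 - \frac{2}{18}} - -3881 = \sqrt{-100 - \frac{1}{9}} + 3881 = \sqrt{- \frac{901}{9}} + 3881 = \frac{i \sqrt{901}}{3} + 3881 = 3881 + \frac{i \sqrt{901}}{3}$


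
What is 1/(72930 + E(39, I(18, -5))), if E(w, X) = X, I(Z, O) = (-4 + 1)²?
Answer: 1/72939 ≈ 1.3710e-5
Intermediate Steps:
I(Z, O) = 9 (I(Z, O) = (-3)² = 9)
1/(72930 + E(39, I(18, -5))) = 1/(72930 + 9) = 1/72939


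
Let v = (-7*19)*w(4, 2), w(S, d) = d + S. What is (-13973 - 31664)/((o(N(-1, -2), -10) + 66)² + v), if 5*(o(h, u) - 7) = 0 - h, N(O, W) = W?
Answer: -1140925/114739 ≈ -9.9436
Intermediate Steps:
w(S, d) = S + d
o(h, u) = 7 - h/5 (o(h, u) = 7 + (0 - h)/5 = 7 + (-h)/5 = 7 - h/5)
v = -798 (v = (-7*19)*(4 + 2) = -133*6 = -798)
(-13973 - 31664)/((o(N(-1, -2), -10) + 66)² + v) = (-13973 - 31664)/(((7 - ⅕*(-2)) + 66)² - 798) = -45637/(((7 + ⅖) + 66)² - 798) = -45637/((37/5 + 66)² - 798) = -45637/((367/5)² - 798) = -45637/(134689/25 - 798) = -45637/114739/25 = -45637*25/114739 = -1140925/114739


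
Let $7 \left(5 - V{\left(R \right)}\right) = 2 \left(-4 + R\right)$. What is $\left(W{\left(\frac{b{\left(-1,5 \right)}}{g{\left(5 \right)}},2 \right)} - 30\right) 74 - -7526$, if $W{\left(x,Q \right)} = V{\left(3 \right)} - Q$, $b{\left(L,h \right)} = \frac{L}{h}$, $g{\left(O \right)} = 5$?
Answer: $\frac{38844}{7} \approx 5549.1$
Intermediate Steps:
$V{\left(R \right)} = \frac{43}{7} - \frac{2 R}{7}$ ($V{\left(R \right)} = 5 - \frac{2 \left(-4 + R\right)}{7} = 5 - \frac{-8 + 2 R}{7} = 5 - \left(- \frac{8}{7} + \frac{2 R}{7}\right) = \frac{43}{7} - \frac{2 R}{7}$)
$W{\left(x,Q \right)} = \frac{37}{7} - Q$ ($W{\left(x,Q \right)} = \left(\frac{43}{7} - \frac{6}{7}\right) - Q = \frac{37}{7} - Q$)
$\left(W{\left(\frac{b{\left(-1,5 \right)}}{g{\left(5 \right)}},2 \right)} - 30\right) 74 - -7526 = \left(\left(\frac{37}{7} - 2\right) - 30\right) 74 - -7526 = \left(\left(\frac{37}{7} - 2\right) - 30\right) 74 + 7526 = \left(\frac{23}{7} - 30\right) 74 + 7526 = \left(- \frac{187}{7}\right) 74 + 7526 = - \frac{13838}{7} + 7526 = \frac{38844}{7}$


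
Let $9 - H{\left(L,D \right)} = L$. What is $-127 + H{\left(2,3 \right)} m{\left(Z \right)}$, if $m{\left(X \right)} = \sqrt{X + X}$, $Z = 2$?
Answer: $-113$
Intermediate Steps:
$H{\left(L,D \right)} = 9 - L$
$m{\left(X \right)} = \sqrt{2} \sqrt{X}$ ($m{\left(X \right)} = \sqrt{2 X} = \sqrt{2} \sqrt{X}$)
$-127 + H{\left(2,3 \right)} m{\left(Z \right)} = -127 + \left(9 - 2\right) \sqrt{2} \sqrt{2} = -127 + \left(9 - 2\right) 2 = -127 + 7 \cdot 2 = -127 + 14 = -113$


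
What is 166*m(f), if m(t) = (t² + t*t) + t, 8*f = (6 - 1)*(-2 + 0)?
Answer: 1245/4 ≈ 311.25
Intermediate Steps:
f = -5/4 (f = ((6 - 1)*(-2 + 0))/8 = (5*(-2))/8 = (⅛)*(-10) = -5/4 ≈ -1.2500)
m(t) = t + 2*t² (m(t) = (t² + t²) + t = 2*t² + t = t + 2*t²)
166*m(f) = 166*(-5*(1 + 2*(-5/4))/4) = 166*(-5*(1 - 5/2)/4) = 166*(-5/4*(-3/2)) = 166*(15/8) = 1245/4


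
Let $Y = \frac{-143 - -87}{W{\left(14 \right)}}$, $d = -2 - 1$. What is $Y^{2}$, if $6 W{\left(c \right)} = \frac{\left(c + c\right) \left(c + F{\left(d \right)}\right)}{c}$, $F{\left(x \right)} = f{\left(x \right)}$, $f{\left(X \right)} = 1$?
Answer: $\frac{3136}{25} \approx 125.44$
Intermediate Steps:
$d = -3$
$F{\left(x \right)} = 1$
$W{\left(c \right)} = \frac{1}{3} + \frac{c}{3}$ ($W{\left(c \right)} = \frac{\left(c + c\right) \left(c + 1\right) \frac{1}{c}}{6} = \frac{2 c \left(1 + c\right) \frac{1}{c}}{6} = \frac{2 + 2 c}{6} = \frac{1}{3} + \frac{c}{3}$)
$Y = - \frac{56}{5}$ ($Y = \frac{-143 - -87}{\frac{1}{3} + \frac{1}{3} \cdot 14} = \frac{-143 + 87}{\frac{1}{3} + \frac{14}{3}} = - \frac{56}{5} \approx -11.2$)
$Y^{2} = \left(- \frac{56}{5}\right)^{2} = \frac{3136}{25}$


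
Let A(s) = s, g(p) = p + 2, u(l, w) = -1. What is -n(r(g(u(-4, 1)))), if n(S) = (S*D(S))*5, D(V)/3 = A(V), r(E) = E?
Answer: -15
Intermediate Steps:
g(p) = 2 + p
D(V) = 3*V
n(S) = 15*S² (n(S) = (S*(3*S))*5 = (3*S²)*5 = 15*S²)
-n(r(g(u(-4, 1)))) = -15*(2 - 1)² = -15*1² = -15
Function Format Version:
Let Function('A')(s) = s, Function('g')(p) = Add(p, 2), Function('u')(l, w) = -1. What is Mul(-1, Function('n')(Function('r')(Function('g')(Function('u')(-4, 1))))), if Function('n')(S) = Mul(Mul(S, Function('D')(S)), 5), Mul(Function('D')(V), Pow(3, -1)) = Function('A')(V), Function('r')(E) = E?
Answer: -15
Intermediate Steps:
Function('g')(p) = Add(2, p)
Function('D')(V) = Mul(3, V)
Function('n')(S) = Mul(15, Pow(S, 2)) (Function('n')(S) = Mul(Mul(S, Mul(3, S)), 5) = Mul(Mul(3, Pow(S, 2)), 5) = Mul(15, Pow(S, 2)))
Mul(-1, Function('n')(Function('r')(Function('g')(Function('u')(-4, 1))))) = Mul(-1, Mul(15, Pow(Add(2, -1), 2))) = Mul(-1, Mul(15, Pow(1, 2))) = Mul(-1, Mul(15, 1)) = Mul(-1, 15) = -15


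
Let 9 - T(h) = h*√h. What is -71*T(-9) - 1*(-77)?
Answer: -562 - 1917*I ≈ -562.0 - 1917.0*I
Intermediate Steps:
T(h) = 9 - h^(3/2) (T(h) = 9 - h*√h = 9 - h^(3/2))
-71*T(-9) - 1*(-77) = -71*(9 - (-9)^(3/2)) - 1*(-77) = -71*(9 - (-27)*I) + 77 = -71*(9 + 27*I) + 77 = (-639 - 1917*I) + 77 = -562 - 1917*I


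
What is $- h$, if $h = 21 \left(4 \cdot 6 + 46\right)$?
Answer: $-1470$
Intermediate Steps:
$h = 1470$ ($h = 21 \left(24 + 46\right) = 21 \cdot 70 = 1470$)
$- h = \left(-1\right) 1470 = -1470$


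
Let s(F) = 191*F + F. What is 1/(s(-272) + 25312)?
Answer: -1/26912 ≈ -3.7158e-5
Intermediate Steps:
s(F) = 192*F
1/(s(-272) + 25312) = 1/(192*(-272) + 25312) = 1/(-52224 + 25312) = 1/(-26912) = -1/26912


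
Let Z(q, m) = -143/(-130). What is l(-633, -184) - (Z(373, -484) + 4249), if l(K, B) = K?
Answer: -48831/10 ≈ -4883.1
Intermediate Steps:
Z(q, m) = 11/10 (Z(q, m) = -143*(-1/130) = 11/10)
l(-633, -184) - (Z(373, -484) + 4249) = -633 - (11/10 + 4249) = -633 - 1*42501/10 = -633 - 42501/10 = -48831/10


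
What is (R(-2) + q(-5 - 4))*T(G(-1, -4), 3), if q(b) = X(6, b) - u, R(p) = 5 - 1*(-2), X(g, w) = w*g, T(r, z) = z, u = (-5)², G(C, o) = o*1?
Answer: -216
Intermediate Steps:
G(C, o) = o
u = 25
X(g, w) = g*w
R(p) = 7 (R(p) = 5 + 2 = 7)
q(b) = -25 + 6*b (q(b) = 6*b - 1*25 = 6*b - 25 = -25 + 6*b)
(R(-2) + q(-5 - 4))*T(G(-1, -4), 3) = (7 + (-25 + 6*(-5 - 4)))*3 = (7 + (-25 + 6*(-9)))*3 = (7 + (-25 - 54))*3 = (7 - 79)*3 = -72*3 = -216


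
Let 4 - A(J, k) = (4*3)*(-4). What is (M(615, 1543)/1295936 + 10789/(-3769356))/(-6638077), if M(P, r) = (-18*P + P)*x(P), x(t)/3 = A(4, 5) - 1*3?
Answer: 1451762137391/8106492878959593408 ≈ 1.7909e-7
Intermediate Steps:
A(J, k) = 52 (A(J, k) = 4 - 4*3*(-4) = 4 - 12*(-4) = 4 - 1*(-48) = 4 + 48 = 52)
x(t) = 147 (x(t) = 3*(52 - 1*3) = 3*(52 - 3) = 3*49 = 147)
M(P, r) = -2499*P (M(P, r) = (-18*P + P)*147 = -17*P*147 = -2499*P)
(M(615, 1543)/1295936 + 10789/(-3769356))/(-6638077) = (-2499*615/1295936 + 10789/(-3769356))/(-6638077) = (-1536885*1/1295936 + 10789*(-1/3769356))*(-1/6638077) = (-1536885/1295936 - 10789/3769356)*(-1/6638077) = -1451762137391/1221211034304*(-1/6638077) = 1451762137391/8106492878959593408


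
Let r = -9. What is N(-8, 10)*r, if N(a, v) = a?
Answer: 72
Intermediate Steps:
N(-8, 10)*r = -8*(-9) = 72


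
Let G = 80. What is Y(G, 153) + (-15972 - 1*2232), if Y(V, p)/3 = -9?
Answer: -18231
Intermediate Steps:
Y(V, p) = -27 (Y(V, p) = 3*(-9) = -27)
Y(G, 153) + (-15972 - 1*2232) = -27 + (-15972 - 1*2232) = -27 + (-15972 - 2232) = -27 - 18204 = -18231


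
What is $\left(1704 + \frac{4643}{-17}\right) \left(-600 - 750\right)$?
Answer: $- \frac{32838750}{17} \approx -1.9317 \cdot 10^{6}$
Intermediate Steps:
$\left(1704 + \frac{4643}{-17}\right) \left(-600 - 750\right) = \left(1704 + 4643 \left(- \frac{1}{17}\right)\right) \left(-1350\right) = \left(1704 - \frac{4643}{17}\right) \left(-1350\right) = \frac{24325}{17} \left(-1350\right) = - \frac{32838750}{17}$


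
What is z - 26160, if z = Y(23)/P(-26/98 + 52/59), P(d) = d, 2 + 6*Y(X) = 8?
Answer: -46588069/1781 ≈ -26158.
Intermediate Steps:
Y(X) = 1 (Y(X) = -1/3 + (1/6)*8 = -1/3 + 4/3 = 1)
z = 2891/1781 (z = 1/(-26/98 + 52/59) = 1/(-26*1/98 + 52*(1/59)) = 1/(-13/49 + 52/59) = 1/(1781/2891) = 1*(2891/1781) = 2891/1781 ≈ 1.6232)
z - 26160 = 2891/1781 - 26160 = -46588069/1781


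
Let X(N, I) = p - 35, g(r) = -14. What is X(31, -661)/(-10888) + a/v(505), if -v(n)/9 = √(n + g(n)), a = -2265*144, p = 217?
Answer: -91/5444 + 36240*√491/491 ≈ 1635.5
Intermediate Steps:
X(N, I) = 182 (X(N, I) = 217 - 35 = 182)
a = -326160
v(n) = -9*√(-14 + n) (v(n) = -9*√(n - 14) = -9*√(-14 + n))
X(31, -661)/(-10888) + a/v(505) = 182/(-10888) - 326160*(-1/(9*√(-14 + 505))) = 182*(-1/10888) - 326160*(-√491/4419) = -91/5444 - (-36240)*√491/491 = -91/5444 + 36240*√491/491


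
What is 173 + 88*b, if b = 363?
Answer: 32117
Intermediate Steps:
173 + 88*b = 173 + 88*363 = 173 + 31944 = 32117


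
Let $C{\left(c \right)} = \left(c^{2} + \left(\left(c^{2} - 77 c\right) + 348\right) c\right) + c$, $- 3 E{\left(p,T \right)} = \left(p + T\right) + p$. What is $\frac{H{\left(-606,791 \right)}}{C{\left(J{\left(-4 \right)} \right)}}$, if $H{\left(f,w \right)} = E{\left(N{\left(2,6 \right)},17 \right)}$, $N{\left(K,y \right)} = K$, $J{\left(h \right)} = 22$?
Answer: $\frac{7}{18458} \approx 0.00037924$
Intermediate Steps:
$E{\left(p,T \right)} = - \frac{2 p}{3} - \frac{T}{3}$ ($E{\left(p,T \right)} = - \frac{\left(p + T\right) + p}{3} = - \frac{\left(T + p\right) + p}{3} = - \frac{T + 2 p}{3} = - \frac{2 p}{3} - \frac{T}{3}$)
$C{\left(c \right)} = c + c^{2} + c \left(348 + c^{2} - 77 c\right)$ ($C{\left(c \right)} = \left(c^{2} + \left(348 + c^{2} - 77 c\right) c\right) + c = \left(c^{2} + c \left(348 + c^{2} - 77 c\right)\right) + c = c + c^{2} + c \left(348 + c^{2} - 77 c\right)$)
$H{\left(f,w \right)} = -7$ ($H{\left(f,w \right)} = \left(- \frac{2}{3}\right) 2 - \frac{17}{3} = - \frac{4}{3} - \frac{17}{3} = -7$)
$\frac{H{\left(-606,791 \right)}}{C{\left(J{\left(-4 \right)} \right)}} = - \frac{7}{22 \left(349 + 22^{2} - 1672\right)} = - \frac{7}{22 \left(349 + 484 - 1672\right)} = - \frac{7}{22 \left(-839\right)} = - \frac{7}{-18458} = \left(-7\right) \left(- \frac{1}{18458}\right) = \frac{7}{18458}$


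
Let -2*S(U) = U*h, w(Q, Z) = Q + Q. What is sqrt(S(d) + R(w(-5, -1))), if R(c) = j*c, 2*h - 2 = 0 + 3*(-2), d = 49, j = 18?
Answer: I*sqrt(131) ≈ 11.446*I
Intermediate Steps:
h = -2 (h = 1 + (0 + 3*(-2))/2 = 1 + (0 - 6)/2 = 1 + (1/2)*(-6) = 1 - 3 = -2)
w(Q, Z) = 2*Q
R(c) = 18*c
S(U) = U (S(U) = -U*(-2)/2 = -(-1)*U = U)
sqrt(S(d) + R(w(-5, -1))) = sqrt(49 + 18*(2*(-5))) = sqrt(49 + 18*(-10)) = sqrt(49 - 180) = sqrt(-131) = I*sqrt(131)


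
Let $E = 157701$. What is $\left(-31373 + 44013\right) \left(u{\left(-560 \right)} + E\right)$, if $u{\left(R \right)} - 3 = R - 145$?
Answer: $1984467360$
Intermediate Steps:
$u{\left(R \right)} = -142 + R$ ($u{\left(R \right)} = 3 + \left(R - 145\right) = 3 + \left(-145 + R\right) = -142 + R$)
$\left(-31373 + 44013\right) \left(u{\left(-560 \right)} + E\right) = \left(-31373 + 44013\right) \left(\left(-142 - 560\right) + 157701\right) = 12640 \left(-702 + 157701\right) = 12640 \cdot 156999 = 1984467360$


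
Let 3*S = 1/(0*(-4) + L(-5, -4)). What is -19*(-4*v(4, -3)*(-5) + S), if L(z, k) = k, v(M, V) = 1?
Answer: -4541/12 ≈ -378.42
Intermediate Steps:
S = -1/12 (S = 1/(3*(0*(-4) - 4)) = 1/(3*(0 - 4)) = (⅓)/(-4) = (⅓)*(-¼) = -1/12 ≈ -0.083333)
-19*(-4*v(4, -3)*(-5) + S) = -19*(-4*1*(-5) - 1/12) = -19*(-4*(-5) - 1/12) = -19*(20 - 1/12) = -19*239/12 = -4541/12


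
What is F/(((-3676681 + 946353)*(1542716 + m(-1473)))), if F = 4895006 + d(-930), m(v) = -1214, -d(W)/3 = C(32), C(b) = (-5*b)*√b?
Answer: -2447503/2104403036328 - 40*√2/87683459847 ≈ -1.1637e-6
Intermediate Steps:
C(b) = -5*b^(3/2)
d(W) = 1920*√2 (d(W) = -(-15)*32^(3/2) = -(-15)*128*√2 = -(-1920)*√2 = 1920*√2)
F = 4895006 + 1920*√2 ≈ 4.8977e+6
F/(((-3676681 + 946353)*(1542716 + m(-1473)))) = (4895006 + 1920*√2)/(((-3676681 + 946353)*(1542716 - 1214))) = (4895006 + 1920*√2)/((-2730328*1541502)) = (4895006 + 1920*√2)/(-4208806072656) = (4895006 + 1920*√2)*(-1/4208806072656) = -2447503/2104403036328 - 40*√2/87683459847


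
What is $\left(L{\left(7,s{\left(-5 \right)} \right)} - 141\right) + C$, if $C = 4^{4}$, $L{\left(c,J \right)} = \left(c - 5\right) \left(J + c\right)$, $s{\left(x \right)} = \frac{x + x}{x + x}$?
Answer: $131$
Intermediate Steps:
$s{\left(x \right)} = 1$ ($s{\left(x \right)} = \frac{2 x}{2 x} = 2 x \frac{1}{2 x} = 1$)
$L{\left(c,J \right)} = \left(-5 + c\right) \left(J + c\right)$
$C = 256$
$\left(L{\left(7,s{\left(-5 \right)} \right)} - 141\right) + C = \left(\left(7^{2} - 5 - 35 + 1 \cdot 7\right) - 141\right) + 256 = \left(\left(49 - 5 - 35 + 7\right) - 141\right) + 256 = \left(16 - 141\right) + 256 = -125 + 256 = 131$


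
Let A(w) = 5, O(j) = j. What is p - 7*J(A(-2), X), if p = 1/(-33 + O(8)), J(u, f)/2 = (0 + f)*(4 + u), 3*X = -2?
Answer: 2099/25 ≈ 83.960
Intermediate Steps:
X = -2/3 (X = (1/3)*(-2) = -2/3 ≈ -0.66667)
J(u, f) = 2*f*(4 + u) (J(u, f) = 2*((0 + f)*(4 + u)) = 2*(f*(4 + u)) = 2*f*(4 + u))
p = -1/25 (p = 1/(-33 + 8) = 1/(-25) = -1/25 ≈ -0.040000)
p - 7*J(A(-2), X) = -1/25 - 14*(-2)*(4 + 5)/3 = -1/25 - 14*(-2)*9/3 = -1/25 - 7*(-12) = -1/25 + 84 = 2099/25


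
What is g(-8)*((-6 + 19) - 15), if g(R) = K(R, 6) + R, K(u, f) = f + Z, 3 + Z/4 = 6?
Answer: -20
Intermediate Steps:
Z = 12 (Z = -12 + 4*6 = -12 + 24 = 12)
K(u, f) = 12 + f (K(u, f) = f + 12 = 12 + f)
g(R) = 18 + R (g(R) = (12 + 6) + R = 18 + R)
g(-8)*((-6 + 19) - 15) = (18 - 8)*((-6 + 19) - 15) = 10*(13 - 15) = 10*(-2) = -20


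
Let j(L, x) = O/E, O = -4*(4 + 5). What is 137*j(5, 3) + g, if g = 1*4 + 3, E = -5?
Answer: 4967/5 ≈ 993.40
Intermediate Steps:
O = -36 (O = -4*9 = -36)
g = 7 (g = 4 + 3 = 7)
j(L, x) = 36/5 (j(L, x) = -36/(-5) = -36*(-1/5) = 36/5)
137*j(5, 3) + g = 137*(36/5) + 7 = 4932/5 + 7 = 4967/5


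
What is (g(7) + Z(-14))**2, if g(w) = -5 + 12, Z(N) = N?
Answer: 49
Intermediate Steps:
g(w) = 7
(g(7) + Z(-14))**2 = (7 - 14)**2 = (-7)**2 = 49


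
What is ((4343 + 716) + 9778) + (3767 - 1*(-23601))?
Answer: 42205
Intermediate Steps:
((4343 + 716) + 9778) + (3767 - 1*(-23601)) = (5059 + 9778) + (3767 + 23601) = 14837 + 27368 = 42205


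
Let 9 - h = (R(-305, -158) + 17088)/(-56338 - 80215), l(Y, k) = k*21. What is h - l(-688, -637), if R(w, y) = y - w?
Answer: 1827915693/136553 ≈ 13386.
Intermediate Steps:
l(Y, k) = 21*k
h = 1246212/136553 (h = 9 - ((-158 - 1*(-305)) + 17088)/(-56338 - 80215) = 9 - ((-158 + 305) + 17088)/(-136553) = 9 - (147 + 17088)*(-1)/136553 = 9 - 17235*(-1)/136553 = 9 - 1*(-17235/136553) = 9 + 17235/136553 = 1246212/136553 ≈ 9.1262)
h - l(-688, -637) = 1246212/136553 - 21*(-637) = 1246212/136553 - 1*(-13377) = 1246212/136553 + 13377 = 1827915693/136553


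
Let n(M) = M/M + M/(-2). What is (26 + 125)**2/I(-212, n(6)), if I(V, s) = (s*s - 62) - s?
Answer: -22801/56 ≈ -407.16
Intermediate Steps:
n(M) = 1 - M/2 (n(M) = 1 + M*(-1/2) = 1 - M/2)
I(V, s) = -62 + s**2 - s (I(V, s) = (s**2 - 62) - s = (-62 + s**2) - s = -62 + s**2 - s)
(26 + 125)**2/I(-212, n(6)) = (26 + 125)**2/(-62 + (1 - 1/2*6)**2 - (1 - 1/2*6)) = 151**2/(-62 + (1 - 3)**2 - (1 - 3)) = 22801/(-62 + (-2)**2 - 1*(-2)) = 22801/(-62 + 4 + 2) = 22801/(-56) = 22801*(-1/56) = -22801/56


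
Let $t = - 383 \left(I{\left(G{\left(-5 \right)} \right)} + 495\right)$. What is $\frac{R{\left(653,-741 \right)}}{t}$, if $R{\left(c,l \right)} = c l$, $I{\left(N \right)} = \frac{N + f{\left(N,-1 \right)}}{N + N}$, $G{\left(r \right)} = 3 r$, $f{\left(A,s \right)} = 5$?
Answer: $\frac{1451619}{569138} \approx 2.5506$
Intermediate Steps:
$I{\left(N \right)} = \frac{5 + N}{2 N}$ ($I{\left(N \right)} = \frac{N + 5}{N + N} = \frac{5 + N}{2 N}$)
$t = - \frac{569138}{3}$ ($t = - 383 \left(\frac{5 + 3 \left(-5\right)}{2 \cdot 3 \left(-5\right)} + 495\right) = - 383 \left(\frac{5 - 15}{2 \left(-15\right)} + 495\right) = - 383 \left(\frac{1}{2} \left(- \frac{1}{15}\right) \left(-10\right) + 495\right) = - 383 \left(\frac{1}{3} + 495\right) = \left(-383\right) \frac{1486}{3} = - \frac{569138}{3} \approx -1.8971 \cdot 10^{5}$)
$\frac{R{\left(653,-741 \right)}}{t} = \frac{653 \left(-741\right)}{- \frac{569138}{3}} = \left(-483873\right) \left(- \frac{3}{569138}\right) = \frac{1451619}{569138}$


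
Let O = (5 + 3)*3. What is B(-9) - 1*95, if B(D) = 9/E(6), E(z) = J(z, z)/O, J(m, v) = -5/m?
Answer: -1771/5 ≈ -354.20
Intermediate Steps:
O = 24 (O = 8*3 = 24)
E(z) = -5/(24*z) (E(z) = -5/z/24 = -5/z*(1/24) = -5/(24*z))
B(D) = -1296/5 (B(D) = 9/((-5/24/6)) = 9/((-5/24*1/6)) = 9/(-5/144) = 9*(-144/5) = -1296/5)
B(-9) - 1*95 = -1296/5 - 1*95 = -1296/5 - 95 = -1771/5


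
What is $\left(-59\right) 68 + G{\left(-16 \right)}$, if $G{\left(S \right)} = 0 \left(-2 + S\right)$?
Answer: $-4012$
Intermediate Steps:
$G{\left(S \right)} = 0$
$\left(-59\right) 68 + G{\left(-16 \right)} = \left(-59\right) 68 + 0 = -4012 + 0 = -4012$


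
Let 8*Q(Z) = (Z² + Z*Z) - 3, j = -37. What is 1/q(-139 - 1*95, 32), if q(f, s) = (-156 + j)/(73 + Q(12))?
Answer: -869/1544 ≈ -0.56282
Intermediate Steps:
Q(Z) = -3/8 + Z²/4 (Q(Z) = ((Z² + Z*Z) - 3)/8 = ((Z² + Z²) - 3)/8 = (2*Z² - 3)/8 = (-3 + 2*Z²)/8 = -3/8 + Z²/4)
q(f, s) = -1544/869 (q(f, s) = (-156 - 37)/(73 + (-3/8 + (¼)*12²)) = -193/(73 + (-3/8 + (¼)*144)) = -193/(73 + (-3/8 + 36)) = -193/(73 + 285/8) = -193/869/8 = -193*8/869 = -1544/869)
1/q(-139 - 1*95, 32) = 1/(-1544/869) = -869/1544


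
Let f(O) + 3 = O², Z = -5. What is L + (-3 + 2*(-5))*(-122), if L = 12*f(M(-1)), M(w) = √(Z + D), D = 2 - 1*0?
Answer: 1514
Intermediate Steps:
D = 2 (D = 2 + 0 = 2)
M(w) = I*√3 (M(w) = √(-5 + 2) = √(-3) = I*√3)
f(O) = -3 + O²
L = -72 (L = 12*(-3 + (I*√3)²) = 12*(-3 - 3) = 12*(-6) = -72)
L + (-3 + 2*(-5))*(-122) = -72 + (-3 + 2*(-5))*(-122) = -72 + (-3 - 10)*(-122) = -72 - 13*(-122) = -72 + 1586 = 1514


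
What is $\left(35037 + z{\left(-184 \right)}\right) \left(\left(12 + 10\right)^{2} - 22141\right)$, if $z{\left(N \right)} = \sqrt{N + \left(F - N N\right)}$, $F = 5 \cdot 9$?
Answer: $-758796309 - 21657 i \sqrt{33995} \approx -7.588 \cdot 10^{8} - 3.9931 \cdot 10^{6} i$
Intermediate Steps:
$F = 45$
$z{\left(N \right)} = \sqrt{45 + N - N^{2}}$ ($z{\left(N \right)} = \sqrt{N - \left(-45 + N N\right)} = \sqrt{N - \left(-45 + N^{2}\right)} = \sqrt{45 + N - N^{2}}$)
$\left(35037 + z{\left(-184 \right)}\right) \left(\left(12 + 10\right)^{2} - 22141\right) = \left(35037 + \sqrt{45 - 184 - \left(-184\right)^{2}}\right) \left(\left(12 + 10\right)^{2} - 22141\right) = \left(35037 + \sqrt{45 - 184 - 33856}\right) \left(22^{2} - 22141\right) = \left(35037 + \sqrt{45 - 184 - 33856}\right) \left(484 - 22141\right) = \left(35037 + \sqrt{-33995}\right) \left(-21657\right) = \left(35037 + i \sqrt{33995}\right) \left(-21657\right) = -758796309 - 21657 i \sqrt{33995}$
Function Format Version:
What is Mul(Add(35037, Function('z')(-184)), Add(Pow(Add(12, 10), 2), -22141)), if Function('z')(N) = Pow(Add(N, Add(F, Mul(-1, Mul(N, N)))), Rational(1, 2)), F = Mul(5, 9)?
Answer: Add(-758796309, Mul(-21657, I, Pow(33995, Rational(1, 2)))) ≈ Add(-7.5880e+8, Mul(-3.9931e+6, I))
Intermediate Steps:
F = 45
Function('z')(N) = Pow(Add(45, N, Mul(-1, Pow(N, 2))), Rational(1, 2)) (Function('z')(N) = Pow(Add(N, Add(45, Mul(-1, Mul(N, N)))), Rational(1, 2)) = Pow(Add(N, Add(45, Mul(-1, Pow(N, 2)))), Rational(1, 2)) = Pow(Add(45, N, Mul(-1, Pow(N, 2))), Rational(1, 2)))
Mul(Add(35037, Function('z')(-184)), Add(Pow(Add(12, 10), 2), -22141)) = Mul(Add(35037, Pow(Add(45, -184, Mul(-1, Pow(-184, 2))), Rational(1, 2))), Add(Pow(Add(12, 10), 2), -22141)) = Mul(Add(35037, Pow(Add(45, -184, Mul(-1, 33856)), Rational(1, 2))), Add(Pow(22, 2), -22141)) = Mul(Add(35037, Pow(Add(45, -184, -33856), Rational(1, 2))), Add(484, -22141)) = Mul(Add(35037, Pow(-33995, Rational(1, 2))), -21657) = Mul(Add(35037, Mul(I, Pow(33995, Rational(1, 2)))), -21657) = Add(-758796309, Mul(-21657, I, Pow(33995, Rational(1, 2))))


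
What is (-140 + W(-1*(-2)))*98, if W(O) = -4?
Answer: -14112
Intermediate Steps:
(-140 + W(-1*(-2)))*98 = (-140 - 4)*98 = -144*98 = -14112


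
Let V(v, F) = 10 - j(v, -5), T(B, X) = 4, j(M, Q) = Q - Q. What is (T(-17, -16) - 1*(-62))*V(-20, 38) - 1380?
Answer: -720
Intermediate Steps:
j(M, Q) = 0
V(v, F) = 10 (V(v, F) = 10 - 1*0 = 10 + 0 = 10)
(T(-17, -16) - 1*(-62))*V(-20, 38) - 1380 = (4 - 1*(-62))*10 - 1380 = (4 + 62)*10 - 1380 = 66*10 - 1380 = 660 - 1380 = -720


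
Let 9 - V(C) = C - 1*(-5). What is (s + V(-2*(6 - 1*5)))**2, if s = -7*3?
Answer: 225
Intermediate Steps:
V(C) = 4 - C (V(C) = 9 - (C - 1*(-5)) = 9 - (C + 5) = 9 - (5 + C) = 9 + (-5 - C) = 4 - C)
s = -21
(s + V(-2*(6 - 1*5)))**2 = (-21 + (4 - (-2)*(6 - 1*5)))**2 = (-21 + (4 - (-2)*(6 - 5)))**2 = (-21 + (4 - (-2)))**2 = (-21 + (4 - 1*(-2)))**2 = (-21 + (4 + 2))**2 = (-21 + 6)**2 = (-15)**2 = 225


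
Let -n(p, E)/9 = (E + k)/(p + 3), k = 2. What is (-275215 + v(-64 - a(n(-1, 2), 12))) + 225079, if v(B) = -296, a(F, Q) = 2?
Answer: -50432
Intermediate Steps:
n(p, E) = -9*(2 + E)/(3 + p) (n(p, E) = -9*(E + 2)/(p + 3) = -9*(2 + E)/(3 + p))
(-275215 + v(-64 - a(n(-1, 2), 12))) + 225079 = (-275215 - 296) + 225079 = -275511 + 225079 = -50432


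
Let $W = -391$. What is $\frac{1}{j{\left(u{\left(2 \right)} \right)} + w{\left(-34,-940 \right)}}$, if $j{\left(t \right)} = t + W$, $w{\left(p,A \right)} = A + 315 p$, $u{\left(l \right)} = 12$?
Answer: $- \frac{1}{12029} \approx -8.3132 \cdot 10^{-5}$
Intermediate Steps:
$j{\left(t \right)} = -391 + t$ ($j{\left(t \right)} = t - 391 = -391 + t$)
$\frac{1}{j{\left(u{\left(2 \right)} \right)} + w{\left(-34,-940 \right)}} = \frac{1}{\left(-391 + 12\right) + \left(-940 + 315 \left(-34\right)\right)} = \frac{1}{-379 - 11650} = \frac{1}{-12029} = - \frac{1}{12029}$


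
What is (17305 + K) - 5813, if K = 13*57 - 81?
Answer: 12152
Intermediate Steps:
K = 660 (K = 741 - 81 = 660)
(17305 + K) - 5813 = (17305 + 660) - 5813 = 17965 - 5813 = 12152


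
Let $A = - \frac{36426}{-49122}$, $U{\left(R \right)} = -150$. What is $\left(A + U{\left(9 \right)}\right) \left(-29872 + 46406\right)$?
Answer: $- \frac{20204200786}{8187} \approx -2.4678 \cdot 10^{6}$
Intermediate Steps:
$A = \frac{6071}{8187}$ ($A = \left(-36426\right) \left(- \frac{1}{49122}\right) = \frac{6071}{8187} \approx 0.74154$)
$\left(A + U{\left(9 \right)}\right) \left(-29872 + 46406\right) = \left(\frac{6071}{8187} - 150\right) \left(-29872 + 46406\right) = \left(- \frac{1221979}{8187}\right) 16534 = - \frac{20204200786}{8187}$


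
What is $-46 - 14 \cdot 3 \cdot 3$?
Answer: $-172$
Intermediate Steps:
$-46 - 14 \cdot 3 \cdot 3 = -46 - 126 = -172$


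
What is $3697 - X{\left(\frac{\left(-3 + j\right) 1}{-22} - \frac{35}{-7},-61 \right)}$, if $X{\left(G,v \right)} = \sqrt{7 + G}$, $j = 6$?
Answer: $3697 - \frac{3 \sqrt{638}}{22} \approx 3693.6$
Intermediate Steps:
$3697 - X{\left(\frac{\left(-3 + j\right) 1}{-22} - \frac{35}{-7},-61 \right)} = 3697 - \sqrt{7 + \left(\frac{\left(-3 + 6\right) 1}{-22} - \frac{35}{-7}\right)} = 3697 - \sqrt{7 + \left(3 \cdot 1 \left(- \frac{1}{22}\right) - -5\right)} = 3697 - \sqrt{7 + \left(3 \left(- \frac{1}{22}\right) + 5\right)} = 3697 - \sqrt{7 + \left(- \frac{3}{22} + 5\right)} = 3697 - \sqrt{7 + \frac{107}{22}} = 3697 - \sqrt{\frac{261}{22}} = 3697 - \frac{3 \sqrt{638}}{22}$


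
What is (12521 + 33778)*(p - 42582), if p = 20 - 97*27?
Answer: -2091835119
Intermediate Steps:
p = -2599 (p = 20 - 2619 = -2599)
(12521 + 33778)*(p - 42582) = (12521 + 33778)*(-2599 - 42582) = 46299*(-45181) = -2091835119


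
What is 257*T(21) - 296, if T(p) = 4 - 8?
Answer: -1324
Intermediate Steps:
T(p) = -4
257*T(21) - 296 = 257*(-4) - 296 = -1028 - 296 = -1324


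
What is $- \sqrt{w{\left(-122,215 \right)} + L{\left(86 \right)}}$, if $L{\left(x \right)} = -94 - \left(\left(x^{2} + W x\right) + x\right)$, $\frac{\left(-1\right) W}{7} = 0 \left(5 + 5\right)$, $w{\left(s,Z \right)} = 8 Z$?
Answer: $- 4 i \sqrt{366} \approx - 76.525 i$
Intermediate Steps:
$W = 0$ ($W = - 7 \cdot 0 \left(5 + 5\right) = - 7 \cdot 0 \cdot 10 = \left(-7\right) 0 = 0$)
$L{\left(x \right)} = -94 - x - x^{2}$ ($L{\left(x \right)} = -94 - \left(\left(x^{2} + 0 x\right) + x\right) = -94 - \left(\left(x^{2} + 0\right) + x\right) = -94 - \left(x^{2} + x\right) = -94 - \left(x + x^{2}\right) = -94 - x - x^{2}$)
$- \sqrt{w{\left(-122,215 \right)} + L{\left(86 \right)}} = - \sqrt{8 \cdot 215 - 7576} = - \sqrt{1720 - 7576} = - \sqrt{-5856} = - 4 i \sqrt{366}$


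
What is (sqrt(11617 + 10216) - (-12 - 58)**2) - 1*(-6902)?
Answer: 2002 + sqrt(21833) ≈ 2149.8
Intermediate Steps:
(sqrt(11617 + 10216) - (-12 - 58)**2) - 1*(-6902) = (sqrt(21833) - 1*(-70)**2) + 6902 = (sqrt(21833) - 1*4900) + 6902 = (sqrt(21833) - 4900) + 6902 = (-4900 + sqrt(21833)) + 6902 = 2002 + sqrt(21833)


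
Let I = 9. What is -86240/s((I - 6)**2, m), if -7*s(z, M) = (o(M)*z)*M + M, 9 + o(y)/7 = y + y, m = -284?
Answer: 15092/258085 ≈ 0.058477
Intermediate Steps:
o(y) = -63 + 14*y (o(y) = -63 + 7*(y + y) = -63 + 7*(2*y) = -63 + 14*y)
s(z, M) = -M/7 - M*z*(-63 + 14*M)/7 (s(z, M) = -(((-63 + 14*M)*z)*M + M)/7 = -((z*(-63 + 14*M))*M + M)/7 = -(M*z*(-63 + 14*M) + M)/7 = -(M + M*z*(-63 + 14*M))/7 = -M/7 - M*z*(-63 + 14*M)/7)
-86240/s((I - 6)**2, m) = -86240*(-7/(284*(-1 + 63*(9 - 6)**2 - 14*(-284)*(9 - 6)**2))) = -86240*(-7/(284*(-1 + 63*3**2 - 14*(-284)*3**2))) = -86240*(-7/(284*(-1 + 63*9 - 14*(-284)*9))) = -86240*(-7/(284*(-1 + 567 + 35784))) = -86240/((1/7)*(-284)*36350) = -86240/(-10323400/7) = -86240*(-7/10323400) = 15092/258085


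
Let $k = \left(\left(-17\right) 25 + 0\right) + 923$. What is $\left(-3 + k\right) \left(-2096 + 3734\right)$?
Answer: $810810$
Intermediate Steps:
$k = 498$ ($k = \left(-425 + 0\right) + 923 = -425 + 923 = 498$)
$\left(-3 + k\right) \left(-2096 + 3734\right) = \left(-3 + 498\right) \left(-2096 + 3734\right) = 495 \cdot 1638 = 810810$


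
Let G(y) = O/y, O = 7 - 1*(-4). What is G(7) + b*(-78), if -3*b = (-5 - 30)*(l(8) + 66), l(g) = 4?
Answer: -445889/7 ≈ -63698.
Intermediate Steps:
O = 11 (O = 7 + 4 = 11)
b = 2450/3 (b = -(-5 - 30)*(4 + 66)/3 = -(-35)*70/3 = -1/3*(-2450) = 2450/3 ≈ 816.67)
G(y) = 11/y
G(7) + b*(-78) = 11/7 + (2450/3)*(-78) = 11*(1/7) - 63700 = 11/7 - 63700 = -445889/7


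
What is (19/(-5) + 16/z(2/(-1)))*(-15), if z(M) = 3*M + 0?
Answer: 97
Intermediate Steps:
z(M) = 3*M
(19/(-5) + 16/z(2/(-1)))*(-15) = (19/(-5) + 16/((3*(2/(-1)))))*(-15) = (19*(-⅕) + 16/((3*(2*(-1)))))*(-15) = (-19/5 + 16/((3*(-2))))*(-15) = (-19/5 + 16/(-6))*(-15) = (-19/5 + 16*(-⅙))*(-15) = (-19/5 - 8/3)*(-15) = -97/15*(-15) = 97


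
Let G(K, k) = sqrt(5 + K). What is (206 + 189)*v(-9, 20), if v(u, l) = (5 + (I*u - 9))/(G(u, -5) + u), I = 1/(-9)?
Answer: 2133/17 + 474*I/17 ≈ 125.47 + 27.882*I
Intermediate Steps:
I = -1/9 ≈ -0.11111
v(u, l) = (-4 - u/9)/(u + sqrt(5 + u)) (v(u, l) = (5 + (-u/9 - 9))/(sqrt(5 + u) + u) = (5 + (-9 - u/9))/(u + sqrt(5 + u)) = (-4 - u/9)/(u + sqrt(5 + u)))
(206 + 189)*v(-9, 20) = (206 + 189)*((-4 - 1/9*(-9))/(-9 + sqrt(5 - 9))) = 395*((-4 + 1)/(-9 + sqrt(-4))) = 395*(-3/(-9 + 2*I)) = 395*(((-9 - 2*I)/85)*(-3)) = 395*(-3*(-9 - 2*I)/85) = -237*(-9 - 2*I)/17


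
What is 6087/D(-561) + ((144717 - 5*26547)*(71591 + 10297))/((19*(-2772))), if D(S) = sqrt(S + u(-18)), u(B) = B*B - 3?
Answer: -27255056/1463 - 2029*I*sqrt(15)/20 ≈ -18630.0 - 392.91*I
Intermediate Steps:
u(B) = -3 + B**2 (u(B) = B**2 - 3 = -3 + B**2)
D(S) = sqrt(321 + S) (D(S) = sqrt(S + (-3 + (-18)**2)) = sqrt(S + (-3 + 324)) = sqrt(S + 321) = sqrt(321 + S))
6087/D(-561) + ((144717 - 5*26547)*(71591 + 10297))/((19*(-2772))) = 6087/(sqrt(321 - 561)) + ((144717 - 5*26547)*(71591 + 10297))/((19*(-2772))) = 6087/(sqrt(-240)) + ((144717 - 132735)*81888)/(-52668) = 6087/((4*I*sqrt(15))) + (11982*81888)*(-1/52668) = 6087*(-I*sqrt(15)/60) + 981182016*(-1/52668) = -2029*I*sqrt(15)/20 - 27255056/1463 = -27255056/1463 - 2029*I*sqrt(15)/20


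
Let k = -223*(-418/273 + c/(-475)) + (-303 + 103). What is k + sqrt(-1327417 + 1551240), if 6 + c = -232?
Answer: 3852448/129675 + sqrt(223823) ≈ 502.81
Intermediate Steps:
c = -238 (c = -6 - 232 = -238)
k = 3852448/129675 (k = -223*(-418/273 - 238/(-475)) + (-303 + 103) = -223*(-418*1/273 - 238*(-1/475)) - 200 = -223*(-418/273 + 238/475) - 200 = -223*(-133576/129675) - 200 = 29787448/129675 - 200 = 3852448/129675 ≈ 29.708)
k + sqrt(-1327417 + 1551240) = 3852448/129675 + sqrt(-1327417 + 1551240) = 3852448/129675 + sqrt(223823)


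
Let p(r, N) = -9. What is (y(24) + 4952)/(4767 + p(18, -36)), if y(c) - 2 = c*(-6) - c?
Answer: 2393/2379 ≈ 1.0059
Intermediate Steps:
y(c) = 2 - 7*c (y(c) = 2 + (c*(-6) - c) = 2 + (-6*c - c) = 2 - 7*c)
(y(24) + 4952)/(4767 + p(18, -36)) = ((2 - 7*24) + 4952)/(4767 - 9) = ((2 - 168) + 4952)/4758 = (-166 + 4952)*(1/4758) = 4786*(1/4758) = 2393/2379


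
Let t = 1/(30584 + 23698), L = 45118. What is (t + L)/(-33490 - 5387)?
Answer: -2449095277/2110321314 ≈ -1.1605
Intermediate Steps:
t = 1/54282 ≈ 1.8422e-5
(t + L)/(-33490 - 5387) = (1/54282 + 45118)/(-33490 - 5387) = (2449095277/54282)/(-38877) = (2449095277/54282)*(-1/38877) = -2449095277/2110321314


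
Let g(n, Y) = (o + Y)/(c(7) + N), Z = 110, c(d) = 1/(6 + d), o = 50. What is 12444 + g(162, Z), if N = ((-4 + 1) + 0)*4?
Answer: 385348/31 ≈ 12431.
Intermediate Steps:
N = -12 (N = (-3 + 0)*4 = -3*4 = -12)
g(n, Y) = -130/31 - 13*Y/155 (g(n, Y) = (50 + Y)/(1/(6 + 7) - 12) = (50 + Y)/(1/13 - 12) = (50 + Y)/(-155/13) = (50 + Y)*(-13/155) = -130/31 - 13*Y/155)
12444 + g(162, Z) = 12444 + (-130/31 - 13/155*110) = 12444 + (-130/31 - 286/31) = 12444 - 416/31 = 385348/31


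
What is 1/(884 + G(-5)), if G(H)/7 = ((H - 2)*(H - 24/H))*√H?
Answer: 4420/3909681 - 49*I*√5/3909681 ≈ 0.0011305 - 2.8025e-5*I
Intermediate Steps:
G(H) = 7*√H*(-2 + H)*(H - 24/H) (G(H) = 7*(((H - 2)*(H - 24/H))*√H) = 7*(((-2 + H)*(H - 24/H))*√H) = 7*(√H*(-2 + H)*(H - 24/H)) = 7*√H*(-2 + H)*(H - 24/H))
1/(884 + G(-5)) = 1/(884 + 7*(48 - 1*(-5)*(24 - 1*(-5)² + 2*(-5)))/√(-5)) = 1/(884 + 7*(-I*√5/5)*(48 - 1*(-5)*(24 - 1*25 - 10))) = 1/(884 + 7*(-I*√5/5)*(48 - 1*(-5)*(24 - 25 - 10))) = 1/(884 + 7*(-I*√5/5)*(48 - 1*(-5)*(-11))) = 1/(884 + 7*(-I*√5/5)*(48 - 55)) = 1/(884 + 7*(-I*√5/5)*(-7)) = 1/(884 + 49*I*√5/5)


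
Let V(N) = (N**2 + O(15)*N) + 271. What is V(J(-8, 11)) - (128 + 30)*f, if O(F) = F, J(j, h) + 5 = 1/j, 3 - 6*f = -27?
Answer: -36455/64 ≈ -569.61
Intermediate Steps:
f = 5 (f = 1/2 - 1/6*(-27) = 1/2 + 9/2 = 5)
J(j, h) = -5 + 1/j
V(N) = 271 + N**2 + 15*N (V(N) = (N**2 + 15*N) + 271 = 271 + N**2 + 15*N)
V(J(-8, 11)) - (128 + 30)*f = (271 + (-5 + 1/(-8))**2 + 15*(-5 + 1/(-8))) - (128 + 30)*5 = (271 + (-5 - 1/8)**2 + 15*(-5 - 1/8)) - 158*5 = (271 + (-41/8)**2 + 15*(-41/8)) - 1*790 = (271 + 1681/64 - 615/8) - 790 = 14105/64 - 790 = -36455/64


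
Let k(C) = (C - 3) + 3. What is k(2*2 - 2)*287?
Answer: 574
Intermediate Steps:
k(C) = C (k(C) = (-3 + C) + 3 = C)
k(2*2 - 2)*287 = (2*2 - 2)*287 = (4 - 2)*287 = 2*287 = 574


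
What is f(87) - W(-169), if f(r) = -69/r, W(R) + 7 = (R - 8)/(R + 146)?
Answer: -993/667 ≈ -1.4888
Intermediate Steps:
W(R) = -7 + (-8 + R)/(146 + R) (W(R) = -7 + (R - 8)/(R + 146) = -7 + (-8 + R)/(146 + R))
f(87) - W(-169) = -69/87 - 2*(-515 - 3*(-169))/(146 - 169) = -69*1/87 - 2*(-515 + 507)/(-23) = -23/29 - 2*(-1)*(-8)/23 = -23/29 - 1*16/23 = -23/29 - 16/23 = -993/667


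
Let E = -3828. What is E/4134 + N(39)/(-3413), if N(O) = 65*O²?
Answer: -70295479/2351557 ≈ -29.893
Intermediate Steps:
E/4134 + N(39)/(-3413) = -3828/4134 + (65*39²)/(-3413) = -3828*1/4134 + (65*1521)*(-1/3413) = -638/689 + 98865*(-1/3413) = -638/689 - 98865/3413 = -70295479/2351557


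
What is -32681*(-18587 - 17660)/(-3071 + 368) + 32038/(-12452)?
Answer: -7375289476139/16828878 ≈ -4.3825e+5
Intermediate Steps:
-32681*(-18587 - 17660)/(-3071 + 368) + 32038/(-12452) = -32681/((-2703/(-36247))) + 32038*(-1/12452) = -32681/((-2703*(-1/36247))) - 16019/6226 = -32681/2703/36247 - 16019/6226 = -32681*36247/2703 - 16019/6226 = -1184588207/2703 - 16019/6226 = -7375289476139/16828878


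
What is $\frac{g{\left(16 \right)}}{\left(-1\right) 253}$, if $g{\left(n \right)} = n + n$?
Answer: $- \frac{32}{253} \approx -0.12648$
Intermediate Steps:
$g{\left(n \right)} = 2 n$
$\frac{g{\left(16 \right)}}{\left(-1\right) 253} = \frac{2 \cdot 16}{\left(-1\right) 253} = \frac{32}{-253} = 32 \left(- \frac{1}{253}\right) = - \frac{32}{253}$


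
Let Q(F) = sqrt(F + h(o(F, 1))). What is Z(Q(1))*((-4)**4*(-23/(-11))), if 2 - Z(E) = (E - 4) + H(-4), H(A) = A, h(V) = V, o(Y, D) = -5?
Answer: 58880/11 - 11776*I/11 ≈ 5352.7 - 1070.5*I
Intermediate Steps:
Q(F) = sqrt(-5 + F) (Q(F) = sqrt(F - 5) = sqrt(-5 + F))
Z(E) = 10 - E (Z(E) = 2 - ((E - 4) - 4) = 2 - ((-4 + E) - 4) = 2 - (-8 + E) = 2 + (8 - E) = 10 - E)
Z(Q(1))*((-4)**4*(-23/(-11))) = (10 - sqrt(-5 + 1))*((-4)**4*(-23/(-11))) = (10 - sqrt(-4))*(256*(-23*(-1/11))) = (10 - 2*I)*(256*(23/11)) = (10 - 2*I)*(5888/11) = 58880/11 - 11776*I/11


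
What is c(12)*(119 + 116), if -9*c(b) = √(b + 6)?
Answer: -235*√2/3 ≈ -110.78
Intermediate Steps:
c(b) = -√(6 + b)/9 (c(b) = -√(b + 6)/9 = -√(6 + b)/9)
c(12)*(119 + 116) = (-√(6 + 12)/9)*(119 + 116) = -√2/3*235 = -235*√2/3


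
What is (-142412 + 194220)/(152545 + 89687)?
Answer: 6476/30279 ≈ 0.21388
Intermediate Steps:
(-142412 + 194220)/(152545 + 89687) = 51808/242232 = 51808*(1/242232) = 6476/30279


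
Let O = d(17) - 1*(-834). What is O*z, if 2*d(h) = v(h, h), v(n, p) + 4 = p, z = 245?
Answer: 411845/2 ≈ 2.0592e+5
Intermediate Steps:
v(n, p) = -4 + p
d(h) = -2 + h/2 (d(h) = (-4 + h)/2 = -2 + h/2)
O = 1681/2 (O = (-2 + (1/2)*17) - 1*(-834) = (-2 + 17/2) + 834 = 13/2 + 834 = 1681/2 ≈ 840.50)
O*z = (1681/2)*245 = 411845/2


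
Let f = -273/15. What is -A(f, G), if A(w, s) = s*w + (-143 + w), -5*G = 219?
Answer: -15899/25 ≈ -635.96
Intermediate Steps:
G = -219/5 (G = -⅕*219 = -219/5 ≈ -43.800)
f = -91/5 (f = -273*1/15 = -91/5 ≈ -18.200)
A(w, s) = -143 + w + s*w
-A(f, G) = -(-143 - 91/5 - 219/5*(-91/5)) = -(-143 - 91/5 + 19929/25) = -1*15899/25 = -15899/25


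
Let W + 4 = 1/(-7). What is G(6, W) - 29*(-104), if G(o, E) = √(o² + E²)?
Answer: 3016 + √2605/7 ≈ 3023.3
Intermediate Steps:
W = -29/7 (W = -4 + 1/(-7) = -4 + 1*(-⅐) = -4 - ⅐ = -29/7 ≈ -4.1429)
G(o, E) = √(E² + o²)
G(6, W) - 29*(-104) = √((-29/7)² + 6²) - 29*(-104) = √(841/49 + 36) + 3016 = √(2605/49) + 3016 = √2605/7 + 3016 = 3016 + √2605/7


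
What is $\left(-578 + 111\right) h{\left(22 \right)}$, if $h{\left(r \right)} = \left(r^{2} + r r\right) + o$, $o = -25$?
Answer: $-440381$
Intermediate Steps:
$h{\left(r \right)} = -25 + 2 r^{2}$ ($h{\left(r \right)} = \left(r^{2} + r r\right) - 25 = \left(r^{2} + r^{2}\right) - 25 = 2 r^{2} - 25 = -25 + 2 r^{2}$)
$\left(-578 + 111\right) h{\left(22 \right)} = \left(-578 + 111\right) \left(-25 + 2 \cdot 22^{2}\right) = - 467 \left(-25 + 2 \cdot 484\right) = - 467 \left(-25 + 968\right) = \left(-467\right) 943 = -440381$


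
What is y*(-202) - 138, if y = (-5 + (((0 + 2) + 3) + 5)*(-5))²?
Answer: -611188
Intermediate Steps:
y = 3025 (y = (-5 + ((2 + 3) + 5)*(-5))² = (-5 + (5 + 5)*(-5))² = (-5 + 10*(-5))² = (-5 - 50)² = (-55)² = 3025)
y*(-202) - 138 = 3025*(-202) - 138 = -611050 - 138 = -611188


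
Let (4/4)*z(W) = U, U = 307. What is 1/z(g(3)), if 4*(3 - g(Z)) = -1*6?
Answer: 1/307 ≈ 0.0032573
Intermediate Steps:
g(Z) = 9/2 (g(Z) = 3 - (-1)*6/4 = 3 - ¼*(-6) = 3 + 3/2 = 9/2)
z(W) = 307
1/z(g(3)) = 1/307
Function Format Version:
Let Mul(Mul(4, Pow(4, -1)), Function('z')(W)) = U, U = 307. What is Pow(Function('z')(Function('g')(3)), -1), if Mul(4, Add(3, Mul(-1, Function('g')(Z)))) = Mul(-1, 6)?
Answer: Rational(1, 307) ≈ 0.0032573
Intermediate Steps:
Function('g')(Z) = Rational(9, 2) (Function('g')(Z) = Add(3, Mul(Rational(-1, 4), Mul(-1, 6))) = Add(3, Mul(Rational(-1, 4), -6)) = Add(3, Rational(3, 2)) = Rational(9, 2))
Function('z')(W) = 307
Pow(Function('z')(Function('g')(3)), -1) = Pow(307, -1) = Rational(1, 307)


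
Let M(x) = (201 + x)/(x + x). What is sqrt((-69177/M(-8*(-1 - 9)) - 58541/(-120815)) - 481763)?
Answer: 4*I*sqrt(37540358113324358710)/33949015 ≈ 721.91*I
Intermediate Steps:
M(x) = (201 + x)/(2*x) (M(x) = (201 + x)/((2*x)) = (201 + x)*(1/(2*x)) = (201 + x)/(2*x))
sqrt((-69177/M(-8*(-1 - 9)) - 58541/(-120815)) - 481763) = sqrt((-69177*(-16*(-1 - 9)/(201 - 8*(-1 - 9))) - 58541/(-120815)) - 481763) = sqrt((-69177*160/(201 - 8*(-10)) - 58541*(-1/120815)) - 481763) = sqrt((-69177*160/(201 + 80) + 58541/120815) - 481763) = sqrt((-69177/((1/2)*(1/80)*281) + 58541/120815) - 481763) = sqrt((-69177/281/160 + 58541/120815) - 481763) = sqrt((-69177*160/281 + 58541/120815) - 481763) = sqrt((-11068320/281 + 58541/120815) - 481763) = sqrt(-1337202630779/33949015 - 481763) = sqrt(-17692581944224/33949015) = 4*I*sqrt(37540358113324358710)/33949015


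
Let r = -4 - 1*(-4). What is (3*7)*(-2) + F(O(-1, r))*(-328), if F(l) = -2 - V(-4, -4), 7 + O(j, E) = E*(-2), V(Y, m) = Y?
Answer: -698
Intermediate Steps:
r = 0 (r = -4 + 4 = 0)
O(j, E) = -7 - 2*E (O(j, E) = -7 + E*(-2) = -7 - 2*E)
F(l) = 2 (F(l) = -2 - 1*(-4) = -2 + 4 = 2)
(3*7)*(-2) + F(O(-1, r))*(-328) = (3*7)*(-2) + 2*(-328) = 21*(-2) - 656 = -42 - 656 = -698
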